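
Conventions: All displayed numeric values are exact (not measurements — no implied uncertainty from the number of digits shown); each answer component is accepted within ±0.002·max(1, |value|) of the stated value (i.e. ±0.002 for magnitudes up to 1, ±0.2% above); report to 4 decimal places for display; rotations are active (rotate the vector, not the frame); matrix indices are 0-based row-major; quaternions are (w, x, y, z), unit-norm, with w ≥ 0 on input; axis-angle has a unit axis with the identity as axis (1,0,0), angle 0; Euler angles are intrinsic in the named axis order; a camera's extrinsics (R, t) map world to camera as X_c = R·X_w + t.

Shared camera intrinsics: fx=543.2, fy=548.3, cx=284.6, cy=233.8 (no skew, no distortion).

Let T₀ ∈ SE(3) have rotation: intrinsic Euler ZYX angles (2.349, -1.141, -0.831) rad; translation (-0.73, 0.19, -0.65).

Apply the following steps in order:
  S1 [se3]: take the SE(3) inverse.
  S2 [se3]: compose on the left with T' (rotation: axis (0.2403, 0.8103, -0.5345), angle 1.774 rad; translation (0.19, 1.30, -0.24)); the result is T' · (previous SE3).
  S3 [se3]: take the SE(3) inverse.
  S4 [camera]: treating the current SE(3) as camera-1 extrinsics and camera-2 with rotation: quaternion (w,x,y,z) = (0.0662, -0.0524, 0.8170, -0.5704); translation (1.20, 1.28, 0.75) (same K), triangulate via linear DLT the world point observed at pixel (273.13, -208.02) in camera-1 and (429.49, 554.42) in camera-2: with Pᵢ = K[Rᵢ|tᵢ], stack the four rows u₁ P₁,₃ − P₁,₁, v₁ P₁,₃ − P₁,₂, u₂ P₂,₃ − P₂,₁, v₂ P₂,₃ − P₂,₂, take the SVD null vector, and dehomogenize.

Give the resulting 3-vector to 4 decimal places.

after S1 (invert_se3): R=[-0.2925 0.2968 0.9091; -0.9514 0.0049 -0.3078; -0.0958 -0.9549 0.2809], t=(0.3210, -0.8955, 0.2941)
after S2 (compose_se3): R=[-0.7432 -0.6460 -0.1739; -0.4016 0.6388 -0.6562; 0.5350 -0.4179 -0.7342], t=(-0.3429, 0.4589, -0.2473)
after S3 (invert_se3): R=[-0.7432 -0.4016 0.5350; -0.6460 0.6388 -0.4179; -0.1739 -0.6562 -0.7342], t=(0.0618, -0.6180, 0.0599)
after S4 (triangulate): (0.3348, -1.7155, -1.0120)

result = (0.3348, -1.7155, -1.0120)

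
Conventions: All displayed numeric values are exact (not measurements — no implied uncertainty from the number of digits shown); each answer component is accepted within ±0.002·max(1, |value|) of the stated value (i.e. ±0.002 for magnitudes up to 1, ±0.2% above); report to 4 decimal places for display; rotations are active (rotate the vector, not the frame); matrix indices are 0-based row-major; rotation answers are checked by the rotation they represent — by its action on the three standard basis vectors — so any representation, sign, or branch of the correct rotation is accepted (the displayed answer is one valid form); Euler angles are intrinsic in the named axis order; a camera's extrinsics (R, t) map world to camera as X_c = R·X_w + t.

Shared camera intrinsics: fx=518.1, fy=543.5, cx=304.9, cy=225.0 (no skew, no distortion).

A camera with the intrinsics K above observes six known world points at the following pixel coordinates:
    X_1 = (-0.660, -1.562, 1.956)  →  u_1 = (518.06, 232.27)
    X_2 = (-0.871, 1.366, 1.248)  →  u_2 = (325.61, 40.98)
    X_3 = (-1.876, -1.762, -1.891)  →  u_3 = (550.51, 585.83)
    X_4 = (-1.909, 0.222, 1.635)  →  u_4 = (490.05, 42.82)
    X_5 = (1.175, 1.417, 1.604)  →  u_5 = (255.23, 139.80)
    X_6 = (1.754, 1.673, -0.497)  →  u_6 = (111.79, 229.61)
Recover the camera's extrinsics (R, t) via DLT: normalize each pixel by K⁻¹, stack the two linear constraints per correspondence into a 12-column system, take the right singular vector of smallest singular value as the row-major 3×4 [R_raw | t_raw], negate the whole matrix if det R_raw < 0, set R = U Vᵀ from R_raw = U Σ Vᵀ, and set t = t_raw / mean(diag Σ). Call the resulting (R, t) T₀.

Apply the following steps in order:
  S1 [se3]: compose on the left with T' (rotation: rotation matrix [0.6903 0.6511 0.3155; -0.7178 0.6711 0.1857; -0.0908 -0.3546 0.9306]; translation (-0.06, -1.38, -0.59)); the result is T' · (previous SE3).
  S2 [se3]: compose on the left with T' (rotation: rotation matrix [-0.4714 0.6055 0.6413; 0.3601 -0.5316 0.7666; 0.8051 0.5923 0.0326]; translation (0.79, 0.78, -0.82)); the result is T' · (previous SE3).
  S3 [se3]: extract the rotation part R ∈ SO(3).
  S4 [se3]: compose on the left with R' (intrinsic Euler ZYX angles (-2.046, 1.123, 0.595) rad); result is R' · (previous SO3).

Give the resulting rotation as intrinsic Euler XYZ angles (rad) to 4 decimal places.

source (pnp_recover): camera pose = R=[-0.5081 -0.6806 0.5278; 0.4444 -0.7321 -0.5163; 0.7378 -0.0278 0.6744], t=(0.0401, 0.2400, 5.1301)
after S1 (compose_se3): R=[0.1713 -0.9553 0.2409; 0.7999 -0.0079 -0.6001; 0.5752 0.2955 0.7628], t=(1.7424, -0.2951, 4.0952)
after S2 (compose_se3): R=[0.7724 0.6350 0.0123; 0.0774 -0.1133 0.9905; 0.6304 -0.7641 -0.1366], t=(2.4161, 4.7038, 0.5413)
after S3 (rot_of_se3): [0.7724 0.6350 0.0123; 0.0774 -0.1133 0.9905; 0.6304 -0.7641 -0.1366]
after S4 (compose_so3): [-0.6434 0.4588 0.6128; -0.6183 0.1606 -0.7694; -0.4514 -0.8739 0.1804]

rotation (euler_xyz) = (1.3405, 0.6596, -2.5222)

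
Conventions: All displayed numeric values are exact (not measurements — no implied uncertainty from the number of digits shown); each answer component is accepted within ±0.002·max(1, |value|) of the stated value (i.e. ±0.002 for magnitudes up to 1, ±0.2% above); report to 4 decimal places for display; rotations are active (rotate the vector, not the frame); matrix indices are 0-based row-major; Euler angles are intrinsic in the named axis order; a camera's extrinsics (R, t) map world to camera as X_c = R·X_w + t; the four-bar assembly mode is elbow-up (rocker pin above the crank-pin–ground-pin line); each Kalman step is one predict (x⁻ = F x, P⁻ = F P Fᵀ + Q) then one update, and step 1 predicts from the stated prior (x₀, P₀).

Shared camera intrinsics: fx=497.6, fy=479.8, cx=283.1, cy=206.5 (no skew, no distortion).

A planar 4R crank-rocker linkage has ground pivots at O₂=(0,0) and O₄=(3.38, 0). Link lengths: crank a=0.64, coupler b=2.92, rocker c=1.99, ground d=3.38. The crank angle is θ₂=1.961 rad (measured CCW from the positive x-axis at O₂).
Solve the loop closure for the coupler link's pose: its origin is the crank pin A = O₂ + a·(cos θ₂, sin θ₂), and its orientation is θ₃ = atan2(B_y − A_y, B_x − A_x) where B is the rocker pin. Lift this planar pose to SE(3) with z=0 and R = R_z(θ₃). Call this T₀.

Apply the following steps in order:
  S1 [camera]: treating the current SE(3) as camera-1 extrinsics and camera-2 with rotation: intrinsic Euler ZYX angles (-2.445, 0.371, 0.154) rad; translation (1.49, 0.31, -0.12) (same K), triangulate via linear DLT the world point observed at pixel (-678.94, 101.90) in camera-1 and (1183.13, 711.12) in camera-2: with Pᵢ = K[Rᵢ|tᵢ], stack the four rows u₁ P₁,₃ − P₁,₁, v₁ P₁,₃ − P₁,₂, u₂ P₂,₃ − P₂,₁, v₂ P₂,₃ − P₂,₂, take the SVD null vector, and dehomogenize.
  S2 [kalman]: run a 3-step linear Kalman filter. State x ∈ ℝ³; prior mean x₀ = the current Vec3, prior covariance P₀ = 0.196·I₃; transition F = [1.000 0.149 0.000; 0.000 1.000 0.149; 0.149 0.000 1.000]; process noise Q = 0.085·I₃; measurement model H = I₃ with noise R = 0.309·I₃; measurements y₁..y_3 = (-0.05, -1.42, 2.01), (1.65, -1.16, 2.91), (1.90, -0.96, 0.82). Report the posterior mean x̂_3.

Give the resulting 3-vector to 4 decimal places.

result = (0.7931, -0.5651, 1.5451)

source (fourbar_fk): coupler pose = R=[0.9177 -0.3973 0.0000; 0.3973 0.9177 0.0000; 0.0000 0.0000 1.0000], t=(-0.2434, 0.5919, 0.0000)
after S1 (triangulate): (-1.6104, -0.1519, 0.8591)
after S2 (kf_track): (0.7931, -0.5651, 1.5451)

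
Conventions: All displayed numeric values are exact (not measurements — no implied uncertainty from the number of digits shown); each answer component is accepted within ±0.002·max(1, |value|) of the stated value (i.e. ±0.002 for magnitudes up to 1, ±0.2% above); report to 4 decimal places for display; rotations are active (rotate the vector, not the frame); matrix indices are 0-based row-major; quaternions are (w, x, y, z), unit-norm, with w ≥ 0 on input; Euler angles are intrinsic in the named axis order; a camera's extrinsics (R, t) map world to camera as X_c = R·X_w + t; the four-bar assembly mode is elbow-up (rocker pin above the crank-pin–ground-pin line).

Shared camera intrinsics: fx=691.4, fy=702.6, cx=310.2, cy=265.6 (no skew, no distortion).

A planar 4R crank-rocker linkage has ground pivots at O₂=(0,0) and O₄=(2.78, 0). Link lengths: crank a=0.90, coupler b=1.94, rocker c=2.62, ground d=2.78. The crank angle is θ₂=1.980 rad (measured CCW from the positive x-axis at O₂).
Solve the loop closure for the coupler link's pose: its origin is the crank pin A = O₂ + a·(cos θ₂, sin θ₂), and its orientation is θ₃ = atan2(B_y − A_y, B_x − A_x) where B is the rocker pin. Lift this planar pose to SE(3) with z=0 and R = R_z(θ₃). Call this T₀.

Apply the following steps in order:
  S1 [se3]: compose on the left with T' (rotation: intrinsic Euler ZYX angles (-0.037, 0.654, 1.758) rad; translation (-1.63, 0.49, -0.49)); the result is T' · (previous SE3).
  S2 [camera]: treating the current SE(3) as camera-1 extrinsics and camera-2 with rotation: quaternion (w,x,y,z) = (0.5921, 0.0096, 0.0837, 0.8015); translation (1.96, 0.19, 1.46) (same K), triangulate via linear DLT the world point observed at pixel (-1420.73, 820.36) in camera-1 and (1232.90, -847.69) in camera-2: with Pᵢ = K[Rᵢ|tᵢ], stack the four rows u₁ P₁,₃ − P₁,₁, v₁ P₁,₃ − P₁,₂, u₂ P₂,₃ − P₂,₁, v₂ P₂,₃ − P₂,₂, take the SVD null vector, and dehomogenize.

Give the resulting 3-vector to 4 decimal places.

source (fourbar_fk): coupler pose = R=[0.7761 -0.6307 0.0000; 0.6307 0.7761 0.0000; 0.0000 0.0000 1.0000], t=(-0.3581, 0.8257, 0.0000)
after S1 (compose_se3): R=[0.9879 -0.0420 -0.1495; -0.1540 -0.1430 -0.9777; 0.0197 0.9888 -0.1477], t=(-1.4265, 0.3287, 0.3717)
after S2 (triangulate): (-1.8823, 0.8900, -0.5433)

result = (-1.8823, 0.8900, -0.5433)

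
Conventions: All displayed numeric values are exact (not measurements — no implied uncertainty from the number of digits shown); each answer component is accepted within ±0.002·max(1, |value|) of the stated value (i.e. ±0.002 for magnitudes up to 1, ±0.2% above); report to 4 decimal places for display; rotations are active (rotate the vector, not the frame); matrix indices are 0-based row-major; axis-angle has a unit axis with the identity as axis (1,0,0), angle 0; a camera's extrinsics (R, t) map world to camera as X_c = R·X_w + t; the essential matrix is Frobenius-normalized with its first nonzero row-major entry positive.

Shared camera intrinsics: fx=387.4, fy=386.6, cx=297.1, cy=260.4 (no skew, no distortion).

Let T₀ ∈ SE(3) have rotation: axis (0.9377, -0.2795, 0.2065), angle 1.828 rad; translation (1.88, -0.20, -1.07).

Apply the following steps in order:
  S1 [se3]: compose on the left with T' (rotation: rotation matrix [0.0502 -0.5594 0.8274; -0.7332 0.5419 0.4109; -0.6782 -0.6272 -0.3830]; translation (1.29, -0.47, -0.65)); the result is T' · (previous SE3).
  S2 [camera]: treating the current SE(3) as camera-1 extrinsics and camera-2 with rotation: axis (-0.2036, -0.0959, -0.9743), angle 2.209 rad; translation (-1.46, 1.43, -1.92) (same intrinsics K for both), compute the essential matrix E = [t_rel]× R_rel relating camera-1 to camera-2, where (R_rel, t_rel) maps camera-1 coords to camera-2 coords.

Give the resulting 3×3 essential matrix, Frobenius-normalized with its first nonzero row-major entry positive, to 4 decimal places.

after S1 (compose_se3): R=[0.5394 0.7514 0.3802; -0.4812 0.6455 -0.5931; -0.6910 0.1369 0.7097], t=(0.6110, -2.3964, -1.3898)
after S2 (essential): [0.2096 0.4011 -0.5303; 0.3079 0.2834 0.4216; 0.2454 0.2682 0.1700]

matrix = [0.2096 0.4011 -0.5303; 0.3079 0.2834 0.4216; 0.2454 0.2682 0.1700]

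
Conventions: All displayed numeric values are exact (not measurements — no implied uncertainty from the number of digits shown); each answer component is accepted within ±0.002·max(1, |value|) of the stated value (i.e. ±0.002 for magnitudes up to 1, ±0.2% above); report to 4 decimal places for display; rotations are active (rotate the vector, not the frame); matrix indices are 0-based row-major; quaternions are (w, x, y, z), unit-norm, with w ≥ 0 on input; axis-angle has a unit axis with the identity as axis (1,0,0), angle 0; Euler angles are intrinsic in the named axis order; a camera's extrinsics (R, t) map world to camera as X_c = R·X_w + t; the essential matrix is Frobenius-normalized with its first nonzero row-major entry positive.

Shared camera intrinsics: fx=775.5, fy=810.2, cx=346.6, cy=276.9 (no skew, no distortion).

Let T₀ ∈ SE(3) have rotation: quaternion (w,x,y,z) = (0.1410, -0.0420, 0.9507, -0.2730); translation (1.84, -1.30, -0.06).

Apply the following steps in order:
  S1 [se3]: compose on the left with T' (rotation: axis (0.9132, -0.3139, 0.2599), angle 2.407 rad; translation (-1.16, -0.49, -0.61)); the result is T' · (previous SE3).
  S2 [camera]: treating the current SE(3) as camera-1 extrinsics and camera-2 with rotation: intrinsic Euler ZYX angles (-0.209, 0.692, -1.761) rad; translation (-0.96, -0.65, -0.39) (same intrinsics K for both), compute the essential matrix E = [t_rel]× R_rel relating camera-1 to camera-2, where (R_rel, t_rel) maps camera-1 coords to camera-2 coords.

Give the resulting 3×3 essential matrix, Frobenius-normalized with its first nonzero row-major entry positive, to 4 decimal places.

after S1 (compose_se3): R=[-0.6240 -0.6807 0.3838; 0.5855 -0.0821 0.8065; -0.5175 0.7280 0.4497], t=(1.0111, -0.3015, -0.0356)
after S2 (essential): [0.0328 -0.5237 -0.3571; -0.2634 0.4303 -0.3457; 0.1582 0.0200 0.4445]

matrix = [0.0328 -0.5237 -0.3571; -0.2634 0.4303 -0.3457; 0.1582 0.0200 0.4445]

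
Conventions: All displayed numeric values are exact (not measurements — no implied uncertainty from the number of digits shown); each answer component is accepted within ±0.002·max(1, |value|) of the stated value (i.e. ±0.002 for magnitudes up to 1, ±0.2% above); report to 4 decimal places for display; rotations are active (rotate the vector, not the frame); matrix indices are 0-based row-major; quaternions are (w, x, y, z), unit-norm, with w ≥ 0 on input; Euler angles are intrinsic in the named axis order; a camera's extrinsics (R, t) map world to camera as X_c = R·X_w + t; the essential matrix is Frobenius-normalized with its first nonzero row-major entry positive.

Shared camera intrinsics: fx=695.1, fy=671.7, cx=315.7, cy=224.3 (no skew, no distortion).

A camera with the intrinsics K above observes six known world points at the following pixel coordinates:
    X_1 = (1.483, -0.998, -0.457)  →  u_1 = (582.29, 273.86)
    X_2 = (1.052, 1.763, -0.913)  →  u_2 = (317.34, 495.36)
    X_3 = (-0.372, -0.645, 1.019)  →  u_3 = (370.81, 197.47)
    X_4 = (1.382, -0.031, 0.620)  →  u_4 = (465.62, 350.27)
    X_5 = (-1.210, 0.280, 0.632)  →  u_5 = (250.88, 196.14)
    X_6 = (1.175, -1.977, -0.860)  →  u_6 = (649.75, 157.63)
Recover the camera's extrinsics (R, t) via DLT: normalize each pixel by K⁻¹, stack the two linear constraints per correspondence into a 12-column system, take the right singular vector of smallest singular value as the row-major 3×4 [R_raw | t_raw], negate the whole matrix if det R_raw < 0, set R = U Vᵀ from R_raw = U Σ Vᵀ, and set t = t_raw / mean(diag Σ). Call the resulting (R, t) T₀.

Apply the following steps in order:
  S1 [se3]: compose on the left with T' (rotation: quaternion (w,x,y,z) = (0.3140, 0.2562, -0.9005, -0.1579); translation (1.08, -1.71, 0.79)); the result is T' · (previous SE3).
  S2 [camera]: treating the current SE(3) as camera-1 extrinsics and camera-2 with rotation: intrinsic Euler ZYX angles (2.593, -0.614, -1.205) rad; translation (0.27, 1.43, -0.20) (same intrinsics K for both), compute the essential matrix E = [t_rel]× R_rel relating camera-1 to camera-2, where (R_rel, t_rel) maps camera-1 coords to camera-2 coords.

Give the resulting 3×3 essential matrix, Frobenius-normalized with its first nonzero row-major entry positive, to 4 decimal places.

source (pnp_recover): camera pose = R=[0.7229 -0.6903 -0.0309; 0.6812 0.7044 0.1993; -0.1158 -0.1651 0.9795], t=(0.4400, 0.2100, 6.2301)
after S1 (compose_se3): R=[-0.6574 0.3151 -0.6845; 0.1383 0.9434 0.3015; 0.7408 0.1035 -0.6637], t=(-3.3186, -1.0154, -3.5943)
after S2 (essential): [0.4034 0.4229 -0.3961; 0.1853 -0.2412 -0.1297; 0.3053 -0.5087 -0.2004]

matrix = [0.4034 0.4229 -0.3961; 0.1853 -0.2412 -0.1297; 0.3053 -0.5087 -0.2004]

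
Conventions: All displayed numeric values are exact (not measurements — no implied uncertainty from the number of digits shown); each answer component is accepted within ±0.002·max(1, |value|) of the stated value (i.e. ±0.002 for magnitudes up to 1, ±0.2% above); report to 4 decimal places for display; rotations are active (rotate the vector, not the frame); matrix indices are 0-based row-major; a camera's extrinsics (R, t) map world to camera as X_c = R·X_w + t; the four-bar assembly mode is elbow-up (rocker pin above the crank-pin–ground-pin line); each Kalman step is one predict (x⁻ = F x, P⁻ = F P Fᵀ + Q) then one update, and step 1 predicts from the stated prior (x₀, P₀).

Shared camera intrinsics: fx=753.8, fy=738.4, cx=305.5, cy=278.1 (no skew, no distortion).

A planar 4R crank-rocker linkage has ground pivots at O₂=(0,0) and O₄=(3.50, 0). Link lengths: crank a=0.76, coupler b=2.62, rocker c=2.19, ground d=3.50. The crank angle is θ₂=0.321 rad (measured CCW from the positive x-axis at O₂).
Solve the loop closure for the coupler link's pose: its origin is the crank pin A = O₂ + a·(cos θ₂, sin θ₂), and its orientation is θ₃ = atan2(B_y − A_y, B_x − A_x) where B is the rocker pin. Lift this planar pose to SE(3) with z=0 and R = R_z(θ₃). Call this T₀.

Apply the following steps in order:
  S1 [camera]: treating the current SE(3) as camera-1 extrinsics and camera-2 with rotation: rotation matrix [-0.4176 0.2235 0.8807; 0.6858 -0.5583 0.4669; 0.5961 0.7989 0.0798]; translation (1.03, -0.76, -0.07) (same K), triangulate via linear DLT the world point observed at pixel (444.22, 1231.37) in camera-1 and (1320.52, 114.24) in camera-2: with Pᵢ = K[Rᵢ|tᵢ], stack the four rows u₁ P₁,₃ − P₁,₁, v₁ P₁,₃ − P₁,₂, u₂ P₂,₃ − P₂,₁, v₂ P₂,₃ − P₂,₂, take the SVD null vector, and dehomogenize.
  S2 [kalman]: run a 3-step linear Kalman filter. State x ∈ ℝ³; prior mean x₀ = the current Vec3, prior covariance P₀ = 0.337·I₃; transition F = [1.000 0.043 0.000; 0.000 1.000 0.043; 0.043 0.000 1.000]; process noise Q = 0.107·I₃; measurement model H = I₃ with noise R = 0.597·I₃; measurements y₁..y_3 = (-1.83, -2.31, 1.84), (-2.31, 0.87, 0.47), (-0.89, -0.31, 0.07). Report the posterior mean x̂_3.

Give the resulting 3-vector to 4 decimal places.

source (fourbar_fk): coupler pose = R=[0.7348 -0.6783 0.0000; 0.6783 0.7348 0.0000; 0.0000 0.0000 1.0000], t=(0.7212, 0.2398, 0.0000)
after S1 (triangulate): (0.7881, 1.5197, 1.4648)
after S2 (kf_track): (-1.0196, 0.0910, 0.7282)

result = (-1.0196, 0.0910, 0.7282)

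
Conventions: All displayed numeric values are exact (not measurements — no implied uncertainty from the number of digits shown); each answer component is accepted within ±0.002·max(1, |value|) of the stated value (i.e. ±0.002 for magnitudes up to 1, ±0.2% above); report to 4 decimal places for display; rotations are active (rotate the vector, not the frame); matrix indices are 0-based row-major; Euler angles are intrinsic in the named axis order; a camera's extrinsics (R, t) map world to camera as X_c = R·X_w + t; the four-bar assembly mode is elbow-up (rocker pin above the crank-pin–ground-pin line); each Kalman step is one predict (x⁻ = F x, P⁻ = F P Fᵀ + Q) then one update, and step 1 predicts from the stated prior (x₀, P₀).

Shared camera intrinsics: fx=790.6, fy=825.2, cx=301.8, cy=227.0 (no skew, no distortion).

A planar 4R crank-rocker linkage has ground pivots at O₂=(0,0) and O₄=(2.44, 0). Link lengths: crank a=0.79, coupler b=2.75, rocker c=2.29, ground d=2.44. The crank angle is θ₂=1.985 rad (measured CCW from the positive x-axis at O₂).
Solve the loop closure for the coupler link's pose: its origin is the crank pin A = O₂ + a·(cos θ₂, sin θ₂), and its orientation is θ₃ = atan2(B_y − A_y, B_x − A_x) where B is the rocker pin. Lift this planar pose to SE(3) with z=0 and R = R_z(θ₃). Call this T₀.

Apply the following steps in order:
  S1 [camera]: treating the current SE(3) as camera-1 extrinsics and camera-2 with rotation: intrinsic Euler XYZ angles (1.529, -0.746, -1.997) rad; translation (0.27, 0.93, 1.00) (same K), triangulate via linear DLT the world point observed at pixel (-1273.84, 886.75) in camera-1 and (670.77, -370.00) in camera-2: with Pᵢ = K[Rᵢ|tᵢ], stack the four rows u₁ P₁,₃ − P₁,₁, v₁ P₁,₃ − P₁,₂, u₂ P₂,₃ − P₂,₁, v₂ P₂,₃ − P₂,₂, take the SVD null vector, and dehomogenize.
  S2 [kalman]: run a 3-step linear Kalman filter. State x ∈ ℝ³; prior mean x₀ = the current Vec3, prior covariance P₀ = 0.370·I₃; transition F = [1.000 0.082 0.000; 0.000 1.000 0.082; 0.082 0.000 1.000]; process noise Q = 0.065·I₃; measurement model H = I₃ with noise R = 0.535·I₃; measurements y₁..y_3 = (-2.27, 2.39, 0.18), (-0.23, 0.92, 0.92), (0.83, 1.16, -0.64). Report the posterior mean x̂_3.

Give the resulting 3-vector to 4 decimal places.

result = (-0.4993, 1.5593, 0.2335)

source (fourbar_fk): coupler pose = R=[0.8336 -0.5524 0.0000; 0.5524 0.8336 0.0000; 0.0000 0.0000 1.0000], t=(-0.3179, 0.7232, 0.0000)
after S1 (triangulate): (-1.7663, 1.5860, 1.3379)
after S2 (kf_track): (-0.4993, 1.5593, 0.2335)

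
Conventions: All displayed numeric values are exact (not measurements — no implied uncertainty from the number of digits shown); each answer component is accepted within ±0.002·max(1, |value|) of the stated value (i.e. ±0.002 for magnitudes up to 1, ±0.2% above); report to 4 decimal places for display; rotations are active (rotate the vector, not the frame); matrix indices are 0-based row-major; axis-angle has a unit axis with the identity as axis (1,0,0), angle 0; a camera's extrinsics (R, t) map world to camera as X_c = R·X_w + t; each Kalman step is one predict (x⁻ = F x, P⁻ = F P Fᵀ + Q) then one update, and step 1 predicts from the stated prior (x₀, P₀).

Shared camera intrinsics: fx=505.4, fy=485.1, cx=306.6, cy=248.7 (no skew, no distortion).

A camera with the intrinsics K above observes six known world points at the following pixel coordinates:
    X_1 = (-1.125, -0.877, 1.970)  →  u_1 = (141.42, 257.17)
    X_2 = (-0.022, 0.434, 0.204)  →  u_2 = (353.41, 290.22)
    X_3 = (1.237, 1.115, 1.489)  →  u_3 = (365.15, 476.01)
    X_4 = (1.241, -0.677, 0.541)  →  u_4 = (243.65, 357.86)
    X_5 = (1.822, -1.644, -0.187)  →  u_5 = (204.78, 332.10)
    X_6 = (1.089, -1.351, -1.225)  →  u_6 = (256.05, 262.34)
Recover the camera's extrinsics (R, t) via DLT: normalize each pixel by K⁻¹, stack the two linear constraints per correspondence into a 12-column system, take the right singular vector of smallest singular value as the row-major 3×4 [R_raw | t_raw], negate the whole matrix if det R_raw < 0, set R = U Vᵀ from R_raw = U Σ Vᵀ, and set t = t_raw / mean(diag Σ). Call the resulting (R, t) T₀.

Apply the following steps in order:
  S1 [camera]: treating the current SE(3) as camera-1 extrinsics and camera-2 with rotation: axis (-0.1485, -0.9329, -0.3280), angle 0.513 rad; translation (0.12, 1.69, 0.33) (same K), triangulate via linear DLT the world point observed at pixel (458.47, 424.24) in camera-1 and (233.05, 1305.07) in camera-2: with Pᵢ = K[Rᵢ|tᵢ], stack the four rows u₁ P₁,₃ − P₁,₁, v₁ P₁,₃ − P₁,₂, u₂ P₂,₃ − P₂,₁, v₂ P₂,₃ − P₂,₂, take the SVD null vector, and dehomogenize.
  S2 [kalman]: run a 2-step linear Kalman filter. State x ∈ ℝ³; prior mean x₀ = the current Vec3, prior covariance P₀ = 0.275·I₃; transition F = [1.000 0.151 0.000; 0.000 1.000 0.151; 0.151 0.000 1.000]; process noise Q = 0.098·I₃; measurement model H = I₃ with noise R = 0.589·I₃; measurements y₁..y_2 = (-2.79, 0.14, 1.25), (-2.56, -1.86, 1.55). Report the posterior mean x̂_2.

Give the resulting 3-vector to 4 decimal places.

source (pnp_recover): camera pose = R=[-0.0936 0.9324 -0.3491; 0.8304 0.2665 0.4893; 0.5493 -0.2441 -0.7992], t=(0.1700, 0.2700, 5.7403)
after S1 (triangulate): (0.0249, 1.7170, 1.5184)
after S2 (kf_track): (-1.5236, 0.1498, 1.1232)

result = (-1.5236, 0.1498, 1.1232)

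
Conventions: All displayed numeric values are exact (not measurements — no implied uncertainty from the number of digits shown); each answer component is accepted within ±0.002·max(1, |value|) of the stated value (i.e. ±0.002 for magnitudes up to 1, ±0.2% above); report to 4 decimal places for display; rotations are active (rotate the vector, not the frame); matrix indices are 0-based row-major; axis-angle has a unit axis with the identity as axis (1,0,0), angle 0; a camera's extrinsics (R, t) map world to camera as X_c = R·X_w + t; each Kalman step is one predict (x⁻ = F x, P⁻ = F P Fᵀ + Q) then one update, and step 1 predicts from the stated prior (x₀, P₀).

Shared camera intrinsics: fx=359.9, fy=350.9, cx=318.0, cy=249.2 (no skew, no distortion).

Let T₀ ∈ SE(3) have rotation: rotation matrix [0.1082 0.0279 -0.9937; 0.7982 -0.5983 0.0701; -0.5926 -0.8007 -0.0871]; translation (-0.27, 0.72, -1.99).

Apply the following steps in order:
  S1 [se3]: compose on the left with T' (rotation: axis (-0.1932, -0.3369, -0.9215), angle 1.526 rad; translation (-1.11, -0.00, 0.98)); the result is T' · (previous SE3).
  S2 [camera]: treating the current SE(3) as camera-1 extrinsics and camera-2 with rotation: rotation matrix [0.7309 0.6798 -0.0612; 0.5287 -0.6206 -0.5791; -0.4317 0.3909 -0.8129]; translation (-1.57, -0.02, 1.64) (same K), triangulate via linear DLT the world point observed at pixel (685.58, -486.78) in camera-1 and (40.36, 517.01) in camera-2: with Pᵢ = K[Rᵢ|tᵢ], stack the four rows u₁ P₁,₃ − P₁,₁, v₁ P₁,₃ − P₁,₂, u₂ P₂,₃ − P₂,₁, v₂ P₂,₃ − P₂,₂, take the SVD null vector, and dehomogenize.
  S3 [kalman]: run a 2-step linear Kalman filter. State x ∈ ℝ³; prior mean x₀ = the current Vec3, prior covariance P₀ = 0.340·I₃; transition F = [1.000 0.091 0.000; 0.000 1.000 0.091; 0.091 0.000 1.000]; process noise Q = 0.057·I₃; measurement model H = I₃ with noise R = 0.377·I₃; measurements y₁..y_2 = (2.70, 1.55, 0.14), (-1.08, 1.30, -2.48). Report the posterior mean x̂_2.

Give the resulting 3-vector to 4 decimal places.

after S1 (compose_se3): R=[0.8918 -0.4524 0.0035; -0.2607 -0.5077 0.8211; -0.3698 -0.7332 -0.5707], t=(-0.0928, -0.6321, -0.7855)
after S2 (triangulate): (0.4508, -1.0376, -1.6615)
after S3 (kf_track): (0.5478, 0.5518, -1.3149)

result = (0.5478, 0.5518, -1.3149)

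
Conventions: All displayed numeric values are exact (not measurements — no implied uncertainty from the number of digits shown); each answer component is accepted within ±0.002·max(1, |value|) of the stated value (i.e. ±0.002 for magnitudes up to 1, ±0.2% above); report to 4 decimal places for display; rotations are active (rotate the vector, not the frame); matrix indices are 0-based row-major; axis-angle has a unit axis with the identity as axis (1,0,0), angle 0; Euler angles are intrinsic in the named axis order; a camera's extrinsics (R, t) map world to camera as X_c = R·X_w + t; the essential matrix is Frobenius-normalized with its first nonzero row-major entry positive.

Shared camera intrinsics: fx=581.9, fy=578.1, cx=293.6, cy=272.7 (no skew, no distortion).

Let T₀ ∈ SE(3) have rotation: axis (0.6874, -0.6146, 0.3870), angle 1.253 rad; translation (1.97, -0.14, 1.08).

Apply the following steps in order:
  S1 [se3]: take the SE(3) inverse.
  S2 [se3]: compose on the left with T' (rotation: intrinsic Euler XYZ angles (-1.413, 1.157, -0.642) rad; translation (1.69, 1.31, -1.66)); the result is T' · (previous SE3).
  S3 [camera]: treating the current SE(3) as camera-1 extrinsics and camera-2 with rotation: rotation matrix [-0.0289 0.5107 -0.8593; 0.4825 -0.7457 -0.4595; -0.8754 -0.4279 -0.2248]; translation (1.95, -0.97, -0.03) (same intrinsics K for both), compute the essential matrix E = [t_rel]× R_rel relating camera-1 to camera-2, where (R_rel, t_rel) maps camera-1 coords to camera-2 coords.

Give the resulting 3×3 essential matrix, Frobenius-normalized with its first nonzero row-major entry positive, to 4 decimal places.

after S1 (invert_se3): R=[0.6373 0.0772 0.7667; -0.6581 0.5722 0.4894; -0.4009 -0.8165 0.4154], t=(-2.0728, 0.8479, 0.2268)
after S2 (compose_se3): R=[-0.3203 -0.5850 0.7451; -0.4072 -0.6252 -0.6658; 0.8553 -0.5167 -0.0380], t=(1.4343, 2.7438, -3.3763)
after S3 (essential): [0.0243 -0.4130 -0.5151; -0.5213 0.3695 -0.2996; -0.0250 -0.1337 -0.2167]

matrix = [0.0243 -0.4130 -0.5151; -0.5213 0.3695 -0.2996; -0.0250 -0.1337 -0.2167]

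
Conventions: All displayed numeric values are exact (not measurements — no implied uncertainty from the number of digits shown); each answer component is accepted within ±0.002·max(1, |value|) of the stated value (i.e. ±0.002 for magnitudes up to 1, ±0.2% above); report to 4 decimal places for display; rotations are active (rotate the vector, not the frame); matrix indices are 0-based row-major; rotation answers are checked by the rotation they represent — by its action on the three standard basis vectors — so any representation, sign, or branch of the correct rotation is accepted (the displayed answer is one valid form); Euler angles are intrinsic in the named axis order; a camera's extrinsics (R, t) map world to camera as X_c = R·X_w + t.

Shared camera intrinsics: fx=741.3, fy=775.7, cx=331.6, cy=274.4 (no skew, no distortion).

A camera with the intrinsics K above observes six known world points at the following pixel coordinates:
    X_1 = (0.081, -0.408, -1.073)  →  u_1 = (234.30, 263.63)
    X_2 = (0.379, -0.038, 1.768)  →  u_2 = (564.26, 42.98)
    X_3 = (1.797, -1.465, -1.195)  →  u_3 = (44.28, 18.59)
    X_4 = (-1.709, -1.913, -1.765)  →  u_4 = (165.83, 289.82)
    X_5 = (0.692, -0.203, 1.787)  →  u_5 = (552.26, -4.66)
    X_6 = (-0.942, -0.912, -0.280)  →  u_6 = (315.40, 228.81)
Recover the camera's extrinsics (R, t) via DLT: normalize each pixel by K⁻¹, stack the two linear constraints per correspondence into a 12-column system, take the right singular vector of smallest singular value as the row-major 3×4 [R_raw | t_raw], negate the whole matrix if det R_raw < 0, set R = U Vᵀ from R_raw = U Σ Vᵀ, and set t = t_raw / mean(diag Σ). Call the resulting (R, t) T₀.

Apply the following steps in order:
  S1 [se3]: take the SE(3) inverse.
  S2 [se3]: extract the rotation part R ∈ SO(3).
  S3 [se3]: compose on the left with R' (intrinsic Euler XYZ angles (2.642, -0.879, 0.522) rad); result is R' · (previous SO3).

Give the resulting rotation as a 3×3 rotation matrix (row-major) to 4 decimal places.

source (pnp_recover): camera pose = R=[-0.2137 0.5521 0.8060; -0.4658 0.6676 -0.5808; -0.8587 -0.4995 0.1145], t=(0.3800, -0.3900, 5.5302)
after S1 (invert_se3): R=[-0.2137 -0.4658 -0.8587; 0.5521 0.6676 -0.4995; 0.8060 -0.5808 0.1145], t=(4.6483, 2.8131, -1.1659)
after S2 (rot_of_se3): [-0.2137 -0.4658 -0.8587; 0.5521 0.6676 -0.4995; 0.8060 -0.5808 0.1145]
after S3 (compose_so3): [-0.9144 -0.0227 -0.4041; -0.4029 0.1452 0.9036; 0.0382 0.9891 -0.1419]

rotation (matrix) = ((-0.9144, -0.0227, -0.4041), (-0.4029, 0.1452, 0.9036), (0.0382, 0.9891, -0.1419))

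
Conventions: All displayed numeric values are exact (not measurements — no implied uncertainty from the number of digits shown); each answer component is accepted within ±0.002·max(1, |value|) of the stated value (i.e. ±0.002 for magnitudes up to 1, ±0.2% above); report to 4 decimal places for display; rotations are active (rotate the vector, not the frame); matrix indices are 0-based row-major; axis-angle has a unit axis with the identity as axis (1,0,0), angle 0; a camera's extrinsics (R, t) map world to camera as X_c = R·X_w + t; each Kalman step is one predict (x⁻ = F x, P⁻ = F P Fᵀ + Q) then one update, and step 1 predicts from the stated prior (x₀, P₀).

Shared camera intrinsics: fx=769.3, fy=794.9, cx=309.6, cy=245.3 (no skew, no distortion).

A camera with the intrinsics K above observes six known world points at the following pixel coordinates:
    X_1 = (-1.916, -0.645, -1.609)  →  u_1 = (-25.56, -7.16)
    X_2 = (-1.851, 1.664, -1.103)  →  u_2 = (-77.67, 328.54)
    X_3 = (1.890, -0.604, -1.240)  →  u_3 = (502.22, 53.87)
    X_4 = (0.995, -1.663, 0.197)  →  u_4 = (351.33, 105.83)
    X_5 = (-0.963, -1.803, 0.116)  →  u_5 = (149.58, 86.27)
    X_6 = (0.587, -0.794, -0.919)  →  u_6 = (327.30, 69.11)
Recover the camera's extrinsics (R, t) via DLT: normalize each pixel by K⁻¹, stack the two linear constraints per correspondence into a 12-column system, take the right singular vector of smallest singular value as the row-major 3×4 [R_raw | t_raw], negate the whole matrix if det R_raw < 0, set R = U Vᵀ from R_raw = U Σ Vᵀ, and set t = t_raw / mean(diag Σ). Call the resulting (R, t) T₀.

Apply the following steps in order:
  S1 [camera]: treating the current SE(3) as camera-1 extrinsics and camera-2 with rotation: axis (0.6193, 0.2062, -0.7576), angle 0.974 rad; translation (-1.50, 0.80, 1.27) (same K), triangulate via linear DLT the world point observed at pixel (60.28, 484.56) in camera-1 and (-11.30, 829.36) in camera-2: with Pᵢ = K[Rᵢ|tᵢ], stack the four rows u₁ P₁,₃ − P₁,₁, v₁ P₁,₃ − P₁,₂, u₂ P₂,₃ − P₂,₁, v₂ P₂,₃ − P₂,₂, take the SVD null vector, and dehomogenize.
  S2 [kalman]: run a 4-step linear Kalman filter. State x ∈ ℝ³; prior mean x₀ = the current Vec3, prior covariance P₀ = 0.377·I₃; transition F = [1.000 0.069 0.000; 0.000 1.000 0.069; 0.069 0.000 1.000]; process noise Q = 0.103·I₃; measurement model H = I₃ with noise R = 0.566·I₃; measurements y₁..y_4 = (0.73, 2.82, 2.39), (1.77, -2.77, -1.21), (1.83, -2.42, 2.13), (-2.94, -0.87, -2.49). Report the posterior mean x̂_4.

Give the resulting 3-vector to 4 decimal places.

source (pnp_recover): camera pose = R=[0.9953 0.0633 -0.0728; -0.0032 0.7755 0.6314; 0.0964 -0.6282 0.7721], t=(-0.4598, -0.1599, 6.2795)
after S1 (triangulate): (-1.3946, 1.8189, 0.6283)
after S2 (kf_track): (-0.5128, -0.7598, -0.2828)

result = (-0.5128, -0.7598, -0.2828)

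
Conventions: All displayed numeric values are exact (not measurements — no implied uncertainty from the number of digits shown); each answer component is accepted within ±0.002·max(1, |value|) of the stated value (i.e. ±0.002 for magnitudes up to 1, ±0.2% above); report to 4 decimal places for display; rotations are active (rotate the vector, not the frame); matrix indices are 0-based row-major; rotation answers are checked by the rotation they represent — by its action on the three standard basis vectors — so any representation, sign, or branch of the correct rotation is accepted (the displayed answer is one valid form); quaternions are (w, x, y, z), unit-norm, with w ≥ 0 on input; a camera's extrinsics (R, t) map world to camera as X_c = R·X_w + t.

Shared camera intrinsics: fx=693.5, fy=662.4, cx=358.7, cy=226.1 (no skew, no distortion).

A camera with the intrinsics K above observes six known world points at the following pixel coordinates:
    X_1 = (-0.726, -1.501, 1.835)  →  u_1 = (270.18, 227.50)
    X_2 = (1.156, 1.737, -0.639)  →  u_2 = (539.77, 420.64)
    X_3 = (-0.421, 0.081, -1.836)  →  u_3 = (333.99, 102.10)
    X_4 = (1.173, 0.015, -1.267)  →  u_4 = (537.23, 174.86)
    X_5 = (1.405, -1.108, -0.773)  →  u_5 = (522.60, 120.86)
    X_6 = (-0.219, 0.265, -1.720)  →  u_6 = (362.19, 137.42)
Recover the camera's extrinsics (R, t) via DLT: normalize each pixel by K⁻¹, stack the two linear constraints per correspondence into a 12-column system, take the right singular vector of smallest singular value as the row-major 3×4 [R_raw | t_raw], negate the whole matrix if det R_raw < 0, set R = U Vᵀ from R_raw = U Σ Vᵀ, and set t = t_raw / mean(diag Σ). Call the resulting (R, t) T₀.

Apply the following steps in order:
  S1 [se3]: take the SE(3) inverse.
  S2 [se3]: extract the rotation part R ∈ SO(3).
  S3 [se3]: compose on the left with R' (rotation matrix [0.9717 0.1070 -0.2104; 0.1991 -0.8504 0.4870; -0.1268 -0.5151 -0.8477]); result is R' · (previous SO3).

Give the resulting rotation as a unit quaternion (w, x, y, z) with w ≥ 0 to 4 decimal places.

source (pnp_recover): camera pose = R=[0.9868 0.0001 -0.1621; 0.0962 0.8046 0.5859; 0.1305 -0.5938 0.7940], t=(-0.0399, 0.2200, 5.9995)
after S1 (invert_se3): R=[0.9868 0.0962 0.1305; 0.0001 0.8046 -0.5938; -0.1621 0.5859 0.7940], t=(-0.7649, 3.3853, -4.8988)
after S2 (rot_of_se3): [0.9868 0.0962 0.1305; 0.0001 0.8046 -0.5938; -0.1621 0.5859 0.7940]
after S3 (compose_so3): [0.9930 0.0563 -0.1037; 0.1174 -0.3798 0.9176; 0.0122 -0.9234 -0.3837]

rotation (quat) = (0.5544, -0.8301, -0.0523, 0.0276)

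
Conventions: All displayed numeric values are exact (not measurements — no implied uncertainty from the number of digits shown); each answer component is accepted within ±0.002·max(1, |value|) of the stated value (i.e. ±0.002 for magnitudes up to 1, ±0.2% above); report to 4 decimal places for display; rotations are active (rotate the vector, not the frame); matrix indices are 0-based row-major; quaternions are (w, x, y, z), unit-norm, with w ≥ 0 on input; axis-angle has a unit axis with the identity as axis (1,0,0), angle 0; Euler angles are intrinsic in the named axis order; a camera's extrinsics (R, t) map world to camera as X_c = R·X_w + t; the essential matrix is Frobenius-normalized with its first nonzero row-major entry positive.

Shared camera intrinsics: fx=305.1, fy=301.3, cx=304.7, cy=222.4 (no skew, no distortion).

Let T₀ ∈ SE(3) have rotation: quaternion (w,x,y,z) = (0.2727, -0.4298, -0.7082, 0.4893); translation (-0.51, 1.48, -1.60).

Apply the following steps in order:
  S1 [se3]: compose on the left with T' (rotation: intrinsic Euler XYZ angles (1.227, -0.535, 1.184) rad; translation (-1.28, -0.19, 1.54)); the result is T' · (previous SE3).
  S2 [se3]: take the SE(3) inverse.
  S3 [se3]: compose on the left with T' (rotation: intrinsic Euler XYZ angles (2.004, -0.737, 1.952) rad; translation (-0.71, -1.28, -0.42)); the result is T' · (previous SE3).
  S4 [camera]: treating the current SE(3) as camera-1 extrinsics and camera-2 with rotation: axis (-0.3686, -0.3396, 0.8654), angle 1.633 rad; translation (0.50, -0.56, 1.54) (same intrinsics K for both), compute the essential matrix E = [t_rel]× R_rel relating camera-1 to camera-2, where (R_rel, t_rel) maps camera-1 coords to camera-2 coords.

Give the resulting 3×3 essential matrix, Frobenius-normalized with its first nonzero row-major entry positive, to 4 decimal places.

after S1 (compose_se3): R=[-0.8364 0.4629 0.2935; 0.4652 0.8827 -0.0663; -0.2897 0.0811 -0.9537], t=(-1.8089, 1.8851, 0.8884)
after S2 (invert_se3): R=[-0.8364 0.4652 -0.2897; 0.4629 0.8827 0.0811; 0.2935 -0.0663 -0.9537], t=(-2.1327, -0.8988, 1.5030)
after S3 (compose_se3): R=[-0.2849 -0.6903 0.6650; 0.2732 0.6065 0.7467; -0.9188 0.3945 0.0158], t=(-0.5148, -2.5924, -2.8396)
after S4 (essential): [0.3018 0.1540 -0.3567; -0.4947 0.1953 0.2370; -0.1587 0.5498 -0.3024]

matrix = [0.3018 0.1540 -0.3567; -0.4947 0.1953 0.2370; -0.1587 0.5498 -0.3024]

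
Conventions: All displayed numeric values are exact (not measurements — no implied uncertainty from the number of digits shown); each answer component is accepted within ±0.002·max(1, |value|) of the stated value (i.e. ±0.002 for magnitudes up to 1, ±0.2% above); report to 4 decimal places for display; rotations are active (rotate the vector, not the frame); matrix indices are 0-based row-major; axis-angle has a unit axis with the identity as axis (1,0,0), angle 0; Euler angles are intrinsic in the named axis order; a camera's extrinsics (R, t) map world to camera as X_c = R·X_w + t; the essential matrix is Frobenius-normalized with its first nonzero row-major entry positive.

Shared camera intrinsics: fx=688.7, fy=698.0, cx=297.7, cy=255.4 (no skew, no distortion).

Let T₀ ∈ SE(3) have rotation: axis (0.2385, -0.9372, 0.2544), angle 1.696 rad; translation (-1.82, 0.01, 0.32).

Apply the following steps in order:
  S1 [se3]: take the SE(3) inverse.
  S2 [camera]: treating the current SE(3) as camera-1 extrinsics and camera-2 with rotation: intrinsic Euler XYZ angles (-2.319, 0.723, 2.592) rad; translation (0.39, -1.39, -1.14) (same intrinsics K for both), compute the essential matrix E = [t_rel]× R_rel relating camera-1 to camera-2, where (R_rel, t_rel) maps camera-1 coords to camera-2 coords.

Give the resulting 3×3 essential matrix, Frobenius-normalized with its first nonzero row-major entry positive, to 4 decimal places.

matrix = [0.1781 -0.3325 -0.1914; 0.2834 -0.4198 -0.2558; 0.6041 0.3657 0.0183]

after S1 (invert_se3): R=[-0.0608 0.0010 0.9981; -0.5039 0.8632 -0.0316; -0.8616 -0.5048 -0.0520], t=(-0.4302, -0.9155, -1.5465)
after S2 (essential): [0.1781 -0.3325 -0.1914; 0.2834 -0.4198 -0.2558; 0.6041 0.3657 0.0183]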